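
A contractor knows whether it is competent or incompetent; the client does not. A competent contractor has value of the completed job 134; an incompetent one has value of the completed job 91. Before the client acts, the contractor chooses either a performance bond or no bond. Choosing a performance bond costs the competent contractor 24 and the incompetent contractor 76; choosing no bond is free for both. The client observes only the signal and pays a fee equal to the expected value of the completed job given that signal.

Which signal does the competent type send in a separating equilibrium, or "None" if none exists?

Try competent → bond, incompetent → no bond:
  If types separate, bond earns payment 134 and no bond earns 91.
  Competent: bond gives 134 − 24 = 110; no bond gives 91 − 0 = 91. No deviation. ✓
  Incompetent: no bond gives 91 − 0 = 91; bond gives 134 − 76 = 58. No deviation. ✓
Both hold — the competent type sends bond.

bond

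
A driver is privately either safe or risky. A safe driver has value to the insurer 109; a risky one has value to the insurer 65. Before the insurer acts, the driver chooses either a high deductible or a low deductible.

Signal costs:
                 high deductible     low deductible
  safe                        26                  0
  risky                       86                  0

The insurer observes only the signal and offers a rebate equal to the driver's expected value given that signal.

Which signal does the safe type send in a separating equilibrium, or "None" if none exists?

high deductible

Try safe → high deductible, risky → low deductible:
  Under separation the insurer infers type exactly: high deductible → safe (pays 109), low deductible → risky (pays 65).
  Safe: high deductible gives 109 − 26 = 83; low deductible gives 65 − 0 = 65. No deviation. ✓
  Risky: low deductible gives 65 − 0 = 65; high deductible gives 109 − 86 = 23. No deviation. ✓
Both hold — the safe type sends high deductible.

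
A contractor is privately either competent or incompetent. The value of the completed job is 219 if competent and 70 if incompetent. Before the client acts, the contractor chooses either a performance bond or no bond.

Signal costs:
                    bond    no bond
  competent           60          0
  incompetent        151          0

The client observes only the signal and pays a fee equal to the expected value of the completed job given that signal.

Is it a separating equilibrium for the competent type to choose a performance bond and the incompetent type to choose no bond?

Yes

If types separate, bond earns payment 219 and no bond earns 70.
Competent: bond gives 219 − 60 = 159; no bond gives 70 − 0 = 70. No deviation. ✓
Incompetent: no bond gives 70 − 0 = 70; bond gives 219 − 151 = 68. No deviation. ✓
Both incentive constraints hold.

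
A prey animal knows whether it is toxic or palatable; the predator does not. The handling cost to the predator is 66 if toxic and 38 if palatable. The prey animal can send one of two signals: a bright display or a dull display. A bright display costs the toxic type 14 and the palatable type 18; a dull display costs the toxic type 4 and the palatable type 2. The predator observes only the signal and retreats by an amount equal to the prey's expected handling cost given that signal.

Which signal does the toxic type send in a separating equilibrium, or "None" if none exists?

None

Try toxic → bright display, palatable → dull display:
  Under separation the predator infers type exactly: bright display → toxic (pays 66), dull display → palatable (pays 38).
  Toxic: bright display gives 66 − 14 = 52; dull display gives 38 − 4 = 34. No deviation. ✓
  Palatable: dull display gives 38 − 2 = 36; bright display gives 66 − 18 = 48. Would deviate. ✗
Try toxic → dull display, palatable → bright display:
  Under separation the predator infers type exactly: dull display → toxic (pays 66), bright display → palatable (pays 38).
  Toxic: dull display gives 66 − 4 = 62; bright display gives 38 − 14 = 24. No deviation. ✓
  Palatable: bright display gives 38 − 18 = 20; dull display gives 66 − 2 = 64. Would deviate. ✗
Neither assignment is incentive-compatible.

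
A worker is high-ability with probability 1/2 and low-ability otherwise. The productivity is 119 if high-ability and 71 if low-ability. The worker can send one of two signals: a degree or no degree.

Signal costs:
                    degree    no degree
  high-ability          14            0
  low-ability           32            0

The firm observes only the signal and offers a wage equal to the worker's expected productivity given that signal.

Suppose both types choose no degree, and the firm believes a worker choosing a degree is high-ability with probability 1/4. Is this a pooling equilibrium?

At the pooled signal (no degree) the firm holds the prior 1/2 and pays 1/2·119 + 1/2·71 = 95. Off-path (degree) belief 1/4 gives 1/4·119 + 3/4·71 = 83.
High-ability: no degree gives 95 − 0 = 95; degree gives 83 − 14 = 69. Stays. ✓
Low-ability: no degree gives 95 − 0 = 95; degree gives 83 − 32 = 51. Stays. ✓

Yes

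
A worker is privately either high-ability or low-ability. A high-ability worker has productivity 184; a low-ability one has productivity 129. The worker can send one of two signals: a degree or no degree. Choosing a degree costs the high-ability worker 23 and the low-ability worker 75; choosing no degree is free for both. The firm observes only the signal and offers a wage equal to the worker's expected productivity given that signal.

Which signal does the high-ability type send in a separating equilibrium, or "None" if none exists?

Try high-ability → degree, low-ability → no degree:
  If types separate, degree earns payment 184 and no degree earns 129.
  High-ability: degree gives 184 − 23 = 161; no degree gives 129 − 0 = 129. No deviation. ✓
  Low-ability: no degree gives 129 − 0 = 129; degree gives 184 − 75 = 109. No deviation. ✓
Both hold — the high-ability type sends degree.

degree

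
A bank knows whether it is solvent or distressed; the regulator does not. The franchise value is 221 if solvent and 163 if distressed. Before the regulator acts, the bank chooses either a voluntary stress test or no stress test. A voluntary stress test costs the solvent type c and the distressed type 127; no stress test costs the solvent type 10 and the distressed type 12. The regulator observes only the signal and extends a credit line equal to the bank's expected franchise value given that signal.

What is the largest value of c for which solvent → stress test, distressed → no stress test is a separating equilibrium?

Under separation: stress test → solvent (pays 221); no stress test → distressed (pays 163).
Distressed: 163 − 12 = 151 ≥ 221 − 127 = 94. Holds regardless of c. ✓
Solvent: 221 − c ≥ 163 − 10, so c ≤ 221 − 153 = 68.

68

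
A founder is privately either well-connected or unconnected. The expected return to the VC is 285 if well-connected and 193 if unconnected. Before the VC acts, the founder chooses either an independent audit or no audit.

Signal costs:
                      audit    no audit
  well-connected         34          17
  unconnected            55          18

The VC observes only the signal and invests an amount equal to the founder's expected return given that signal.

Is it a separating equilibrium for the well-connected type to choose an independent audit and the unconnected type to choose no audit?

Under separation the VC infers type exactly: audit → well-connected (pays 285), no audit → unconnected (pays 193).
Well-connected: audit gives 285 − 34 = 251; no audit gives 193 − 17 = 176. No deviation. ✓
Unconnected: no audit gives 193 − 18 = 175; audit gives 285 − 55 = 230. Would deviate. ✗

No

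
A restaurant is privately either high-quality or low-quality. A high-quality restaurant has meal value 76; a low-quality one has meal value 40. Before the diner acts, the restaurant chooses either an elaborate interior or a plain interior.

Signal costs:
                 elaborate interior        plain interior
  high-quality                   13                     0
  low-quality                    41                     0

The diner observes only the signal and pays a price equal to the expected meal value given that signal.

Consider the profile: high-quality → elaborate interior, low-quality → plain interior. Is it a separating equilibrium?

Yes

Under separation the diner infers type exactly: elaborate interior → high-quality (pays 76), plain interior → low-quality (pays 40).
High-quality: elaborate interior gives 76 − 13 = 63; plain interior gives 40 − 0 = 40. No deviation. ✓
Low-quality: plain interior gives 40 − 0 = 40; elaborate interior gives 76 − 41 = 35. No deviation. ✓
Neither type gains from mimicking the other.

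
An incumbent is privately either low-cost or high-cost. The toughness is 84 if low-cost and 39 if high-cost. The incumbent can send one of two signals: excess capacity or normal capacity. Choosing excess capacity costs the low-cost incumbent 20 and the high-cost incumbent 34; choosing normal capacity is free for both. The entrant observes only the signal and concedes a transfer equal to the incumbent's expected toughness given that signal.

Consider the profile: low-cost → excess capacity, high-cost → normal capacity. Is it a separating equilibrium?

No

If types separate, excess capacity earns payment 84 and normal capacity earns 39.
Low-cost: excess capacity gives 84 − 20 = 64; normal capacity gives 39 − 0 = 39. No deviation. ✓
High-cost: normal capacity gives 39 − 0 = 39; excess capacity gives 84 − 34 = 50. Would deviate. ✗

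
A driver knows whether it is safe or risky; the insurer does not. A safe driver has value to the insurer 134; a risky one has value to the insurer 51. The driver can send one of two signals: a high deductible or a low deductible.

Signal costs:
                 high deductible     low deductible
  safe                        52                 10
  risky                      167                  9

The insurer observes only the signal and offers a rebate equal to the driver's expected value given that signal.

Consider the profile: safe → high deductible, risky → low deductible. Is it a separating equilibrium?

Yes

Under separation the insurer infers type exactly: high deductible → safe (pays 134), low deductible → risky (pays 51).
Safe: high deductible gives 134 − 52 = 82; low deductible gives 51 − 10 = 41. No deviation. ✓
Risky: low deductible gives 51 − 9 = 42; high deductible gives 134 − 167 = -33. No deviation. ✓
Both incentive constraints hold.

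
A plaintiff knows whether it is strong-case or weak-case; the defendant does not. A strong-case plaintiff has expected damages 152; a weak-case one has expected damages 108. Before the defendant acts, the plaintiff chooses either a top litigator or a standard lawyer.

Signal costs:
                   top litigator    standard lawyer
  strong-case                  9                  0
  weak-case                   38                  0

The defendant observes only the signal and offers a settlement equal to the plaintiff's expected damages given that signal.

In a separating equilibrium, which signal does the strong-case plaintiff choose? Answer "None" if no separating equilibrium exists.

Try strong-case → top litigator, weak-case → standard lawyer:
  If types separate, top litigator earns payment 152 and standard lawyer earns 108.
  Strong-case: top litigator gives 152 − 9 = 143; standard lawyer gives 108 − 0 = 108. No deviation. ✓
  Weak-case: standard lawyer gives 108 − 0 = 108; top litigator gives 152 − 38 = 114. Would deviate. ✗
Try strong-case → standard lawyer, weak-case → top litigator:
  If types separate, standard lawyer earns payment 152 and top litigator earns 108.
  Strong-case: standard lawyer gives 152 − 0 = 152; top litigator gives 108 − 9 = 99. No deviation. ✓
  Weak-case: top litigator gives 108 − 38 = 70; standard lawyer gives 152 − 0 = 152. Would deviate. ✗
Neither assignment is incentive-compatible.

None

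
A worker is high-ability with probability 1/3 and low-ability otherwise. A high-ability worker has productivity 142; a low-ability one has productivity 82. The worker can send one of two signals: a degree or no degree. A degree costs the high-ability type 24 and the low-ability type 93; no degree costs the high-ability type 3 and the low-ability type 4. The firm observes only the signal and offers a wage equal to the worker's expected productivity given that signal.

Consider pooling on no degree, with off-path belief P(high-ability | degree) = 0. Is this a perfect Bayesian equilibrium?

Yes

On the equilibrium path (no degree) the firm holds the prior 1/3 and pays 1/3·142 + 2/3·82 = 102. Off-path (degree) belief 0 gives 0·142 + 1·82 = 82.
High-ability: no degree gives 102 − 3 = 99; degree gives 82 − 24 = 58. Stays. ✓
Low-ability: no degree gives 102 − 4 = 98; degree gives 82 − 93 = -11. Stays. ✓
Beliefs are Bayes-consistent on-path and both types best-respond.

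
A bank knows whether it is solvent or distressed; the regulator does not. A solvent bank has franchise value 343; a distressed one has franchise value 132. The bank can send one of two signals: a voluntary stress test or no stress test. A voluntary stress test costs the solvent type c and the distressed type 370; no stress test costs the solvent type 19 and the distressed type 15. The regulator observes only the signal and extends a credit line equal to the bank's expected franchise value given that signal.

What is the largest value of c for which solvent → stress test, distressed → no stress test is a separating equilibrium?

Under separation: stress test → solvent (pays 343); no stress test → distressed (pays 132).
Distressed: 132 − 15 = 117 ≥ 343 − 370 = -27. Holds regardless of c. ✓
Solvent: 343 − c ≥ 132 − 19, so c ≤ 343 − 113 = 230.

230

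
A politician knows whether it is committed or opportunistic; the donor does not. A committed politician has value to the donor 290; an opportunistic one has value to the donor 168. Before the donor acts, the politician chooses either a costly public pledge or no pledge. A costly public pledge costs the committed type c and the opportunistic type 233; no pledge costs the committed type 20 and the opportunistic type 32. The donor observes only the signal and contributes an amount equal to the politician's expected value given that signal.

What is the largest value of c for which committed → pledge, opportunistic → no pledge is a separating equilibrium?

Under separation: pledge → committed (pays 290); no pledge → opportunistic (pays 168).
Opportunistic: 168 − 32 = 136 ≥ 290 − 233 = 57. Holds regardless of c. ✓
Committed: 290 − c ≥ 168 − 20, so c ≤ 290 − 148 = 142.

142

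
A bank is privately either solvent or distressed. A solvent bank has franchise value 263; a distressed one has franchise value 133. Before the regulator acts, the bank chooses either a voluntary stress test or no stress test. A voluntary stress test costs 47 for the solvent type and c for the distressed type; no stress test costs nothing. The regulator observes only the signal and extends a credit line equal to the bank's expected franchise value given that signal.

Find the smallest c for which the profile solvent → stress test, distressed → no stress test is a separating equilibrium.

Under separation: stress test → solvent (pays 263); no stress test → distressed (pays 133).
Solvent: 263 − 47 = 216 ≥ 133 − 0 = 133. Holds regardless of c. ✓
Distressed: 133 − 0 ≥ 263 − c, so c ≥ 263 − 133 = 130.

130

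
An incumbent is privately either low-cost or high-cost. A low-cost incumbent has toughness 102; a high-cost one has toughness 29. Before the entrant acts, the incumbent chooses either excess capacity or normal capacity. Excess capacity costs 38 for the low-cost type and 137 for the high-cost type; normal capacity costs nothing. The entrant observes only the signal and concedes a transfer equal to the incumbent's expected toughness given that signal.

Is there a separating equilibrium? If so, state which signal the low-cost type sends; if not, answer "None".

Try low-cost → excess capacity, high-cost → normal capacity:
  Under separation the entrant infers type exactly: excess capacity → low-cost (pays 102), normal capacity → high-cost (pays 29).
  Low-cost: excess capacity gives 102 − 38 = 64; normal capacity gives 29 − 0 = 29. No deviation. ✓
  High-cost: normal capacity gives 29 − 0 = 29; excess capacity gives 102 − 137 = -35. No deviation. ✓
Both hold — the low-cost type sends excess capacity.

excess capacity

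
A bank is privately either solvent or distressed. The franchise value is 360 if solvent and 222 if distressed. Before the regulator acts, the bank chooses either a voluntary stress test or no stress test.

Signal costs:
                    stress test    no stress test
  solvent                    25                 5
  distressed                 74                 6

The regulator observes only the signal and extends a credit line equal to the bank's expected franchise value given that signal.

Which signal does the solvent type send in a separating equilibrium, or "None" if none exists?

Try solvent → stress test, distressed → no stress test:
  Under separation the regulator infers type exactly: stress test → solvent (pays 360), no stress test → distressed (pays 222).
  Solvent: stress test gives 360 − 25 = 335; no stress test gives 222 − 5 = 217. No deviation. ✓
  Distressed: no stress test gives 222 − 6 = 216; stress test gives 360 − 74 = 286. Would deviate. ✗
Try solvent → no stress test, distressed → stress test:
  Under separation the regulator infers type exactly: no stress test → solvent (pays 360), stress test → distressed (pays 222).
  Solvent: no stress test gives 360 − 5 = 355; stress test gives 222 − 25 = 197. No deviation. ✓
  Distressed: stress test gives 222 − 74 = 148; no stress test gives 360 − 6 = 354. Would deviate. ✗
Neither assignment is incentive-compatible.

None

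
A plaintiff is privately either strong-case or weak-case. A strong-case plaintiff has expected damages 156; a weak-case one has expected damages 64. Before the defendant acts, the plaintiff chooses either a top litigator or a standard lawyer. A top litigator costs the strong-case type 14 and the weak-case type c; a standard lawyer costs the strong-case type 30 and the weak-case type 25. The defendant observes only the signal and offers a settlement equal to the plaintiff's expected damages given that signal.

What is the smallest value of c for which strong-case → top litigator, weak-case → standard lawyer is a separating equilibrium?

117

Under separation: top litigator → strong-case (pays 156); standard lawyer → weak-case (pays 64).
Strong-case: 156 − 14 = 142 ≥ 64 − 30 = 34. Holds regardless of c. ✓
Weak-case: 64 − 25 ≥ 156 − c, so c ≥ 156 − 39 = 117.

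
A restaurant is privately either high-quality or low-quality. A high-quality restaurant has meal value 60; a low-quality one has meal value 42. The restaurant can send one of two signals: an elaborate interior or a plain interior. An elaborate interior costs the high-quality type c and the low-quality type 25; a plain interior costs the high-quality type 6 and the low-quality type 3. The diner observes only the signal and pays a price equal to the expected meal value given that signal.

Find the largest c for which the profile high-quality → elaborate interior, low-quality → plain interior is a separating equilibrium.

24

Under separation: elaborate interior → high-quality (pays 60); plain interior → low-quality (pays 42).
Low-quality: 42 − 3 = 39 ≥ 60 − 25 = 35. Holds regardless of c. ✓
High-quality: 60 − c ≥ 42 − 6, so c ≤ 60 − 36 = 24.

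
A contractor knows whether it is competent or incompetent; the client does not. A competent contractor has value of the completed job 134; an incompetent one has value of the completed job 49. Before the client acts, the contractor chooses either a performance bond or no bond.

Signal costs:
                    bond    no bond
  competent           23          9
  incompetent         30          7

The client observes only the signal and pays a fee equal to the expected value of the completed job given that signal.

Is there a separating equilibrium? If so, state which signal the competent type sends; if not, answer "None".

Try competent → bond, incompetent → no bond:
  If types separate, bond earns payment 134 and no bond earns 49.
  Competent: bond gives 134 − 23 = 111; no bond gives 49 − 9 = 40. No deviation. ✓
  Incompetent: no bond gives 49 − 7 = 42; bond gives 134 − 30 = 104. Would deviate. ✗
Try competent → no bond, incompetent → bond:
  If types separate, no bond earns payment 134 and bond earns 49.
  Competent: no bond gives 134 − 9 = 125; bond gives 49 − 23 = 26. No deviation. ✓
  Incompetent: bond gives 49 − 30 = 19; no bond gives 134 − 7 = 127. Would deviate. ✗
Neither assignment is incentive-compatible.

None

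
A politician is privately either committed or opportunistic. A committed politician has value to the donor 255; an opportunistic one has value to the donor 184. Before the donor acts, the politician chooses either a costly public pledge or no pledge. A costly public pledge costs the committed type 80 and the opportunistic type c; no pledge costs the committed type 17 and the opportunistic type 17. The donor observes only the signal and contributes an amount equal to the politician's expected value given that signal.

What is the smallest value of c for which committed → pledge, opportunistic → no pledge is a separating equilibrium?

88

Under separation: pledge → committed (pays 255); no pledge → opportunistic (pays 184).
Committed: 255 − 80 = 175 ≥ 184 − 17 = 167. Holds regardless of c. ✓
Opportunistic: 184 − 17 ≥ 255 − c, so c ≥ 255 − 167 = 88.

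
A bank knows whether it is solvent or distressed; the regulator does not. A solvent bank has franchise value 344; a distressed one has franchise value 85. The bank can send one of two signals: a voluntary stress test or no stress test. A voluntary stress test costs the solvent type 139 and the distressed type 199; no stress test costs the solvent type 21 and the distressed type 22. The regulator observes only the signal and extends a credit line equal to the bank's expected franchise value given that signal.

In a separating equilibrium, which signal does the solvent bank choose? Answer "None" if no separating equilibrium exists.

Try solvent → stress test, distressed → no stress test:
  Under separation the regulator infers type exactly: stress test → solvent (pays 344), no stress test → distressed (pays 85).
  Solvent: stress test gives 344 − 139 = 205; no stress test gives 85 − 21 = 64. No deviation. ✓
  Distressed: no stress test gives 85 − 22 = 63; stress test gives 344 − 199 = 145. Would deviate. ✗
Try solvent → no stress test, distressed → stress test:
  Under separation the regulator infers type exactly: no stress test → solvent (pays 344), stress test → distressed (pays 85).
  Solvent: no stress test gives 344 − 21 = 323; stress test gives 85 − 139 = -54. No deviation. ✓
  Distressed: stress test gives 85 − 199 = -114; no stress test gives 344 − 22 = 322. Would deviate. ✗
Neither assignment is incentive-compatible.

None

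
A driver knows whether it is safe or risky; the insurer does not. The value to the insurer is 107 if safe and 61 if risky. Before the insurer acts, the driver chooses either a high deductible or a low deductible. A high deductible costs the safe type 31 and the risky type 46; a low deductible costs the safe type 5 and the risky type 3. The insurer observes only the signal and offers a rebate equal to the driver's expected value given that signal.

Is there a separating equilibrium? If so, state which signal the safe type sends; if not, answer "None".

Try safe → high deductible, risky → low deductible:
  Under separation the insurer infers type exactly: high deductible → safe (pays 107), low deductible → risky (pays 61).
  Safe: high deductible gives 107 − 31 = 76; low deductible gives 61 − 5 = 56. No deviation. ✓
  Risky: low deductible gives 61 − 3 = 58; high deductible gives 107 − 46 = 61. Would deviate. ✗
Try safe → low deductible, risky → high deductible:
  Under separation the insurer infers type exactly: low deductible → safe (pays 107), high deductible → risky (pays 61).
  Safe: low deductible gives 107 − 5 = 102; high deductible gives 61 − 31 = 30. No deviation. ✓
  Risky: high deductible gives 61 − 46 = 15; low deductible gives 107 − 3 = 104. Would deviate. ✗
Neither assignment is incentive-compatible.

None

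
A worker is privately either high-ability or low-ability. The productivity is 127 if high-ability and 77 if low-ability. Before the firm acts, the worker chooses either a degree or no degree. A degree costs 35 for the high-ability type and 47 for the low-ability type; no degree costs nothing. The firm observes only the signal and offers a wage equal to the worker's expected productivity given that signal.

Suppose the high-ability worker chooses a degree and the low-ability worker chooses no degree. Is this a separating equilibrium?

Under separation the firm infers type exactly: degree → high-ability (pays 127), no degree → low-ability (pays 77).
High-ability: degree gives 127 − 35 = 92; no degree gives 77 − 0 = 77. No deviation. ✓
Low-ability: no degree gives 77 − 0 = 77; degree gives 127 − 47 = 80. Would deviate. ✗

No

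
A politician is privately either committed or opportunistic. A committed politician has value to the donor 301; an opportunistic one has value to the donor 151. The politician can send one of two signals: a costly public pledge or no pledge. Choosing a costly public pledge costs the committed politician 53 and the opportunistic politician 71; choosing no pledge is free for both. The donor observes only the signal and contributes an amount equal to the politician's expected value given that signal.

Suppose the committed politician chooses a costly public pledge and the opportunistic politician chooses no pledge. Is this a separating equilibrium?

No

If types separate, pledge earns payment 301 and no pledge earns 151.
Committed: pledge gives 301 − 53 = 248; no pledge gives 151 − 0 = 151. No deviation. ✓
Opportunistic: no pledge gives 151 − 0 = 151; pledge gives 301 − 71 = 230. Would deviate. ✗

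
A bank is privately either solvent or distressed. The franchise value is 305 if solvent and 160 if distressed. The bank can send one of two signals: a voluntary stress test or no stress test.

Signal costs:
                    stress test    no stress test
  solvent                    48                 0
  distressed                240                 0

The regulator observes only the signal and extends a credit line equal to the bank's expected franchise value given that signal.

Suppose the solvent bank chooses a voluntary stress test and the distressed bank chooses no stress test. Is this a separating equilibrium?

Yes

Under separation the regulator infers type exactly: stress test → solvent (pays 305), no stress test → distressed (pays 160).
Solvent: stress test gives 305 − 48 = 257; no stress test gives 160 − 0 = 160. No deviation. ✓
Distressed: no stress test gives 160 − 0 = 160; stress test gives 305 − 240 = 65. No deviation. ✓
Both incentive constraints hold.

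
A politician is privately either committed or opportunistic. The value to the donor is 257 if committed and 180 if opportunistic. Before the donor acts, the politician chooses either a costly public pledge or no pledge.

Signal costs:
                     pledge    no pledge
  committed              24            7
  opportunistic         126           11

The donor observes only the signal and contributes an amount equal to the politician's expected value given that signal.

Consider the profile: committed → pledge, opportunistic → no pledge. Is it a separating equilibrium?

If types separate, pledge earns payment 257 and no pledge earns 180.
Committed: pledge gives 257 − 24 = 233; no pledge gives 180 − 7 = 173. No deviation. ✓
Opportunistic: no pledge gives 180 − 11 = 169; pledge gives 257 − 126 = 131. No deviation. ✓
Both incentive constraints hold.

Yes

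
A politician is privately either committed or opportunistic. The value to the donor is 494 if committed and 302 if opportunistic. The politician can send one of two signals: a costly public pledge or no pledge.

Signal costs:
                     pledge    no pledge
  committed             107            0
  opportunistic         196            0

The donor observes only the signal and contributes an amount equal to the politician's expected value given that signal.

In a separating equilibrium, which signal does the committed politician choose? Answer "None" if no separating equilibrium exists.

pledge

Try committed → pledge, opportunistic → no pledge:
  Under separation the donor infers type exactly: pledge → committed (pays 494), no pledge → opportunistic (pays 302).
  Committed: pledge gives 494 − 107 = 387; no pledge gives 302 − 0 = 302. No deviation. ✓
  Opportunistic: no pledge gives 302 − 0 = 302; pledge gives 494 − 196 = 298. No deviation. ✓
Both hold — the committed type sends pledge.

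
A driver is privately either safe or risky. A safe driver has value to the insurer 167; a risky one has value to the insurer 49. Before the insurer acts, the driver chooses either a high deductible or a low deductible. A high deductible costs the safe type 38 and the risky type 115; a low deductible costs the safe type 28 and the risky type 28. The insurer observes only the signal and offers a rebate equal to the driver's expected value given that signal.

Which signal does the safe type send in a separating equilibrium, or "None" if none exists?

Try safe → high deductible, risky → low deductible:
  If types separate, high deductible earns payment 167 and low deductible earns 49.
  Safe: high deductible gives 167 − 38 = 129; low deductible gives 49 − 28 = 21. No deviation. ✓
  Risky: low deductible gives 49 − 28 = 21; high deductible gives 167 − 115 = 52. Would deviate. ✗
Try safe → low deductible, risky → high deductible:
  If types separate, low deductible earns payment 167 and high deductible earns 49.
  Safe: low deductible gives 167 − 28 = 139; high deductible gives 49 − 38 = 11. No deviation. ✓
  Risky: high deductible gives 49 − 115 = -66; low deductible gives 167 − 28 = 139. Would deviate. ✗
Neither assignment is incentive-compatible.

None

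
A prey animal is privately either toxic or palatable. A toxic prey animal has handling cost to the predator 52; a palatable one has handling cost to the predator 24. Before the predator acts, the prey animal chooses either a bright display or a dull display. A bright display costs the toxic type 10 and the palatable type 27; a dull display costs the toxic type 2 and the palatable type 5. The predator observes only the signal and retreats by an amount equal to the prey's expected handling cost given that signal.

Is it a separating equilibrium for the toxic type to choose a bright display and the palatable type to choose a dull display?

No

If types separate, bright display earns payment 52 and dull display earns 24.
Toxic: bright display gives 52 − 10 = 42; dull display gives 24 − 2 = 22. No deviation. ✓
Palatable: dull display gives 24 − 5 = 19; bright display gives 52 − 27 = 25. Would deviate. ✗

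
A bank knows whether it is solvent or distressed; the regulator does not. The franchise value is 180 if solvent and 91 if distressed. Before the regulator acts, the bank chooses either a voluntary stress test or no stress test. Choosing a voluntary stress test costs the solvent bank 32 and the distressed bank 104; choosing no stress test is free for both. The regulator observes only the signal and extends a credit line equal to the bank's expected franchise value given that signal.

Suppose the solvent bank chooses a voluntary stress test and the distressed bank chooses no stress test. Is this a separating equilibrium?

Under separation the regulator infers type exactly: stress test → solvent (pays 180), no stress test → distressed (pays 91).
Solvent: stress test gives 180 − 32 = 148; no stress test gives 91 − 0 = 91. No deviation. ✓
Distressed: no stress test gives 91 − 0 = 91; stress test gives 180 − 104 = 76. No deviation. ✓
Both incentive constraints hold.

Yes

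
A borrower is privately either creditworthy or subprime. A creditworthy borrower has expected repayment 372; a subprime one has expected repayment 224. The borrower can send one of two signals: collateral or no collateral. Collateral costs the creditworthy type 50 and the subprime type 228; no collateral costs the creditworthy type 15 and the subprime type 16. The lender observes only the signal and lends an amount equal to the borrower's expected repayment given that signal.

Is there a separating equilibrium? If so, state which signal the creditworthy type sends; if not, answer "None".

Try creditworthy → collateral, subprime → no collateral:
  If types separate, collateral earns payment 372 and no collateral earns 224.
  Creditworthy: collateral gives 372 − 50 = 322; no collateral gives 224 − 15 = 209. No deviation. ✓
  Subprime: no collateral gives 224 − 16 = 208; collateral gives 372 − 228 = 144. No deviation. ✓
Both hold — the creditworthy type sends collateral.

collateral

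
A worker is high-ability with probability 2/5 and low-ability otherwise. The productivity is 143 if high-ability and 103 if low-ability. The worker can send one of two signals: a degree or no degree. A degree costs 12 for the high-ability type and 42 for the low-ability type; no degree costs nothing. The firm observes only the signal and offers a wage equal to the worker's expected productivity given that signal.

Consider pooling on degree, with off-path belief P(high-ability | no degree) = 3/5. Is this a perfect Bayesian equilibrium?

At the pooled signal (degree) the firm holds the prior 2/5 and pays 2/5·143 + 3/5·103 = 119. Off-path (no degree) belief 3/5 gives 3/5·143 + 2/5·103 = 127.
High-ability: degree gives 119 − 12 = 107; no degree gives 127 − 0 = 127. Deviates. ✗
Low-ability: degree gives 119 − 42 = 77; no degree gives 127 − 0 = 127. Deviates. ✗

No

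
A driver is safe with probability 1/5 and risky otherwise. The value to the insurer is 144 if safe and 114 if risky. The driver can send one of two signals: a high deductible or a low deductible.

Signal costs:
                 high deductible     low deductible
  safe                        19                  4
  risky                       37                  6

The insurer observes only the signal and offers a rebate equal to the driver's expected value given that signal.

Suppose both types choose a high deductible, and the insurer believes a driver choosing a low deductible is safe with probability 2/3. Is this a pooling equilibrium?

At the pooled signal (high deductible) the insurer holds the prior 1/5 and pays 1/5·144 + 4/5·114 = 120. Off-path (low deductible) belief 2/3 gives 2/3·144 + 1/3·114 = 134.
Safe: high deductible gives 120 − 19 = 101; low deductible gives 134 − 4 = 130. Deviates. ✗
Risky: high deductible gives 120 − 37 = 83; low deductible gives 134 − 6 = 128. Deviates. ✗

No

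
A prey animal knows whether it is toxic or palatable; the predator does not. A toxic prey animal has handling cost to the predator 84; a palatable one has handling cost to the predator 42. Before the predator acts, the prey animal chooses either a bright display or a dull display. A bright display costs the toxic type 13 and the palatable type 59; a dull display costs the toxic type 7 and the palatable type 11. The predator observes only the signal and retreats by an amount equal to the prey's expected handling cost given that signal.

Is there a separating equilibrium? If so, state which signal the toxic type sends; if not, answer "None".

Try toxic → bright display, palatable → dull display:
  If types separate, bright display earns payment 84 and dull display earns 42.
  Toxic: bright display gives 84 − 13 = 71; dull display gives 42 − 7 = 35. No deviation. ✓
  Palatable: dull display gives 42 − 11 = 31; bright display gives 84 − 59 = 25. No deviation. ✓
Both hold — the toxic type sends bright display.

bright display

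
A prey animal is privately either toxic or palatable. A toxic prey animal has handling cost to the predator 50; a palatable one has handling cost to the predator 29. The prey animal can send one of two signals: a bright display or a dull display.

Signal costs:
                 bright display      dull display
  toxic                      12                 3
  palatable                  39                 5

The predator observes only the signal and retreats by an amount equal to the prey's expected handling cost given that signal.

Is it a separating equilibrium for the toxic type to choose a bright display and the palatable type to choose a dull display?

Yes

If types separate, bright display earns payment 50 and dull display earns 29.
Toxic: bright display gives 50 − 12 = 38; dull display gives 29 − 3 = 26. No deviation. ✓
Palatable: dull display gives 29 − 5 = 24; bright display gives 50 − 39 = 11. No deviation. ✓
Both incentive constraints hold.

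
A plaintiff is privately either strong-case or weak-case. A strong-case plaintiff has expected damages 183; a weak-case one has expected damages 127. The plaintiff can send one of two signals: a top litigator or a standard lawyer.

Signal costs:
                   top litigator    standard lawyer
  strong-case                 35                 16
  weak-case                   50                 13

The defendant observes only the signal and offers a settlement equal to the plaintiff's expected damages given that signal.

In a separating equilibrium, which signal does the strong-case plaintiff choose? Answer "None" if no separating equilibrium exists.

None

Try strong-case → top litigator, weak-case → standard lawyer:
  Under separation the defendant infers type exactly: top litigator → strong-case (pays 183), standard lawyer → weak-case (pays 127).
  Strong-case: top litigator gives 183 − 35 = 148; standard lawyer gives 127 − 16 = 111. No deviation. ✓
  Weak-case: standard lawyer gives 127 − 13 = 114; top litigator gives 183 − 50 = 133. Would deviate. ✗
Try strong-case → standard lawyer, weak-case → top litigator:
  Under separation the defendant infers type exactly: standard lawyer → strong-case (pays 183), top litigator → weak-case (pays 127).
  Strong-case: standard lawyer gives 183 − 16 = 167; top litigator gives 127 − 35 = 92. No deviation. ✓
  Weak-case: top litigator gives 127 − 50 = 77; standard lawyer gives 183 − 13 = 170. Would deviate. ✗
Neither assignment is incentive-compatible.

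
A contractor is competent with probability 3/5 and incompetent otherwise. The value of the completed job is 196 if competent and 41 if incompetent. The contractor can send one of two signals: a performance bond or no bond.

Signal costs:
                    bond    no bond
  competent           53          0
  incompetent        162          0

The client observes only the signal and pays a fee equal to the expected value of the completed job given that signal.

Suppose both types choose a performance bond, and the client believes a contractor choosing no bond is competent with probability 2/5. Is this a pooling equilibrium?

No

At the pooled signal (bond) the client holds the prior 3/5 and pays 3/5·196 + 2/5·41 = 134. Off-path (no bond) belief 2/5 gives 2/5·196 + 3/5·41 = 103.
Competent: bond gives 134 − 53 = 81; no bond gives 103 − 0 = 103. Deviates. ✗
Incompetent: bond gives 134 − 162 = -28; no bond gives 103 − 0 = 103. Deviates. ✗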